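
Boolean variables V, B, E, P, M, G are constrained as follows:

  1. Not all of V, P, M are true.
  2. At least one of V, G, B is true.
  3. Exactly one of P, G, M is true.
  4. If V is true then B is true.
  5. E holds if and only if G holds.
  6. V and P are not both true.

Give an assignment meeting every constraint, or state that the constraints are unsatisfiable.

V = True, B = True, E = False, P = False, M = True, G = False

  (1) {V, P, M}: 2/3 true — not all ✓
  (2) {V, G, B}: 2 true — at least one ✓
  (3) {P, G, M}: 1 true — exactly one ✓
  (4) V=T ⇒ B: T ✓
  (5) E=F, G=F — same ✓
  (6) V=T, P=F — not both ✓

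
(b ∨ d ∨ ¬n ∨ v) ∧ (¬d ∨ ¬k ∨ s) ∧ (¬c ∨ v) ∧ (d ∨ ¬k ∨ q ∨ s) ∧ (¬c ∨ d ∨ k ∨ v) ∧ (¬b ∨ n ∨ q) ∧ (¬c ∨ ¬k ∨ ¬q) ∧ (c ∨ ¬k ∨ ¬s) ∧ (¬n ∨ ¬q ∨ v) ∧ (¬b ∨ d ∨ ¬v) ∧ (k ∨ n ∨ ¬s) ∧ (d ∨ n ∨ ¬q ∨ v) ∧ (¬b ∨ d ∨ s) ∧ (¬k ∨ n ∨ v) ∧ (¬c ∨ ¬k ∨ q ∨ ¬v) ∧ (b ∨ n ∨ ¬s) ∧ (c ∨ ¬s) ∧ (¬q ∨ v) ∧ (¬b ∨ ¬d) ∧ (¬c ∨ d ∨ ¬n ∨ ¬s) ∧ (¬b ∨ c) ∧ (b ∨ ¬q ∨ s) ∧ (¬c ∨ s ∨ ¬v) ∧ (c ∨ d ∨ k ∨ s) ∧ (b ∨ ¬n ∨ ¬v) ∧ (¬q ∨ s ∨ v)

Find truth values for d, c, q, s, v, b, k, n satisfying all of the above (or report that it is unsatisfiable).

Set d = True.
  then (¬b ∨ ¬d) forces b = False.
Try c = True:
  (¬c ∨ v) forces v = True.
  (¬c ∨ s ∨ ¬v) forces s = True.
  (b ∨ n ∨ ¬s) forces n = True.
  clause (b ∨ ¬n ∨ ¬v) is falsified — backtrack.
So c = False.
  then (c ∨ ¬s) forces s = False.
  then (b ∨ ¬q ∨ s) forces q = False.
  then (¬d ∨ ¬k ∨ s) forces k = False.
Set v = True.
  then (b ∨ ¬n ∨ ¬v) forces n = False.
All clauses satisfied.

d = True; c = False; q = False; s = False; v = True; b = False; k = False; n = False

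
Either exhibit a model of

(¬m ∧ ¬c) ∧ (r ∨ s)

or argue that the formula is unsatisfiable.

m = False; c = False; r = True; s = True

  ¬m ∧ ¬c = True
    ¬m = True
    ¬c = True
  r ∨ s = True
Both conjuncts True, so the formula holds.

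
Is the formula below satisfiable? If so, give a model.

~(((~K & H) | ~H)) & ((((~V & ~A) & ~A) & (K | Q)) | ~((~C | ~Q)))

K: True; C: True; A: False; Q: True; H: True; V: True

  ~(((~K & H) | ~H)) = True
    (~K & H) | ~H = False
      ~K & H = False
        ~K = False
      ~H = False
  (((~V & ~A) & ~A) & (K | Q)) | ~((~C | ~Q)) = True
    ((~V & ~A) & ~A) & (K | Q) = False
      (~V & ~A) & ~A = False
        ~V & ~A = False
          ~V = False
          ~A = True
        ~A = True
      K | Q = True
    ~((~C | ~Q)) = True
      ~C | ~Q = False
        ~C = False
        ~Q = False
Both conjuncts True, so the formula holds.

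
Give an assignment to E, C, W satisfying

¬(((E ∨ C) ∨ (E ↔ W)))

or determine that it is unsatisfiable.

E: False, C: False, W: True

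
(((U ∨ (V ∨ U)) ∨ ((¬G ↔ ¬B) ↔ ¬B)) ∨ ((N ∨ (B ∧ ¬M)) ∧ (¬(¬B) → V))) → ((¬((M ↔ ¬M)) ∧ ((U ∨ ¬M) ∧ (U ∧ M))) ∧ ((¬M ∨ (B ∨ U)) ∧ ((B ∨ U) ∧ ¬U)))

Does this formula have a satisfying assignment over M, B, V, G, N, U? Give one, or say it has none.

M=F; B=F; V=F; G=T; N=F; U=F

  (((U ∨ (V ∨ U)) ∨ ((¬G ↔ ¬B) ↔ ¬B)) ∨ ((N ∨ (B ∧ ¬M)) ∧ (¬(¬B) → V))) → ((¬((M ↔ ¬M)) ∧ ((U ∨ ¬M) ∧ (U ∧ M))) ∧ ((¬M ∨ (B ∨ U)) ∧ ((B ∨ U) ∧ ¬U))) = True
    ((U ∨ (V ∨ U)) ∨ ((¬G ↔ ¬B) ↔ ¬B)) ∨ ((N ∨ (B ∧ ¬M)) ∧ (¬(¬B) → V)) = False
      (U ∨ (V ∨ U)) ∨ ((¬G ↔ ¬B) ↔ ¬B) = False
        U ∨ (V ∨ U) = False
          V ∨ U = False
        (¬G ↔ ¬B) ↔ ¬B = False
          ¬G ↔ ¬B = False
            ¬G = False
            ¬B = True
          ¬B = True
      (N ∨ (B ∧ ¬M)) ∧ (¬(¬B) → V) = False
        N ∨ (B ∧ ¬M) = False
          B ∧ ¬M = False
            ¬M = True
        ¬(¬B) → V = True
          ¬(¬B) = False
            ¬B = True
    (¬((M ↔ ¬M)) ∧ ((U ∨ ¬M) ∧ (U ∧ M))) ∧ ((¬M ∨ (B ∨ U)) ∧ ((B ∨ U) ∧ ¬U)) = False
      ¬((M ↔ ¬M)) ∧ ((U ∨ ¬M) ∧ (U ∧ M)) = False
        ¬((M ↔ ¬M)) = True
          M ↔ ¬M = False
            ¬M = True
        (U ∨ ¬M) ∧ (U ∧ M) = False
          U ∨ ¬M = True
            ¬M = True
          U ∧ M = False
      (¬M ∨ (B ∨ U)) ∧ ((B ∨ U) ∧ ¬U) = False
        ¬M ∨ (B ∨ U) = True
          ¬M = True
          B ∨ U = False
        (B ∨ U) ∧ ¬U = False
          B ∨ U = False
          ¬U = True
The formula evaluates to True.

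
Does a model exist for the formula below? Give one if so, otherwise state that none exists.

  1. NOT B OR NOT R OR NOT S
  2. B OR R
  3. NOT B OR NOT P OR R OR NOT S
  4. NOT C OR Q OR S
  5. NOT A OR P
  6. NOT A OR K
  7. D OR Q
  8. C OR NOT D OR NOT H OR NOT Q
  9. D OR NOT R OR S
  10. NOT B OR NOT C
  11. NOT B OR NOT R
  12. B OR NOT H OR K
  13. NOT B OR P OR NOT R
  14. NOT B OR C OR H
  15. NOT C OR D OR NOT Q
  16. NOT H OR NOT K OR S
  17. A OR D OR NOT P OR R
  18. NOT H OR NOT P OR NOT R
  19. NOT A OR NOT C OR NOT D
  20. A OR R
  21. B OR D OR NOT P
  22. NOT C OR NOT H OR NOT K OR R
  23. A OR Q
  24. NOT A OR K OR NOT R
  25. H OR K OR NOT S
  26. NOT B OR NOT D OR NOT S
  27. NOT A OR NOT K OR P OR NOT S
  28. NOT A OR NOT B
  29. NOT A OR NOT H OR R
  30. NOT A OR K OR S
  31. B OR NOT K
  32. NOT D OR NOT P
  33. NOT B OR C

K: False, B: False, S: False, H: False, D: True, C: True, P: False, A: False, Q: True, R: True

Try K = True:
  (B OR NOT K) forces B = True.
  (NOT B OR NOT C) forces C = False.
  clause (NOT B OR C) is falsified — backtrack.
So K = False.
  then (NOT A OR K) forces A = False.
  then (A OR R) forces R = True.
  then (A OR Q) forces Q = True.
  then (NOT B OR NOT R) forces B = False.
  then (B OR NOT H OR K) forces H = False.
  then (H OR K OR NOT S) forces S = False.
  then (D OR NOT R OR S) forces D = True.
  then (NOT D OR NOT P) forces P = False.
Set C = True.
All clauses satisfied.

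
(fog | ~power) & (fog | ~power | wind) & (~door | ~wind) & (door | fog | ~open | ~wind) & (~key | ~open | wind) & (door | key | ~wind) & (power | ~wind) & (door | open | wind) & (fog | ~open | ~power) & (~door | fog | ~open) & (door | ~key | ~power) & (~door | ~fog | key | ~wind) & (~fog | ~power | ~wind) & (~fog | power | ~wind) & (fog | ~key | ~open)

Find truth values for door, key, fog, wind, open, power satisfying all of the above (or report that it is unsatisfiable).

door = True, key = True, fog = True, wind = False, open = False, power = True

Set door = True.
  then (~door | ~wind) forces wind = False.
Set key = True.
  then (~key | ~open | wind) forces open = False.
Set fog = True.
Set power = True.
All clauses satisfied.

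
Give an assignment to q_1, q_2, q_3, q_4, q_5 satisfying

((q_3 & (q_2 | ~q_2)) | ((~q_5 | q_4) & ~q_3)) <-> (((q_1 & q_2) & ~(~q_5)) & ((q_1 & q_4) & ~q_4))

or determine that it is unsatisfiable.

q_1 = True, q_2 = True, q_3 = False, q_4 = False, q_5 = True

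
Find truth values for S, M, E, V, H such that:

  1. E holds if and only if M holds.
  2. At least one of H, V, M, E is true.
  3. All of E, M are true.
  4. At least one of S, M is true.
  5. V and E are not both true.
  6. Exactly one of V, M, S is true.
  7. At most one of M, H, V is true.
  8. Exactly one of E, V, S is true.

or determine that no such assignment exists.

S = False; M = True; E = True; V = False; H = False

  (1) E=T, M=T — same ✓
  (2) {H, V, M, E}: 2 true — at least one ✓
  (3) {E, M}: all 2 true ✓
  (4) {S, M}: 1 true — at least one ✓
  (5) V=F, E=T — not both ✓
  (6) {V, M, S}: 1 true — exactly one ✓
  (7) {M, H, V}: 1 true — at most one ✓
  (8) {E, V, S}: 1 true — exactly one ✓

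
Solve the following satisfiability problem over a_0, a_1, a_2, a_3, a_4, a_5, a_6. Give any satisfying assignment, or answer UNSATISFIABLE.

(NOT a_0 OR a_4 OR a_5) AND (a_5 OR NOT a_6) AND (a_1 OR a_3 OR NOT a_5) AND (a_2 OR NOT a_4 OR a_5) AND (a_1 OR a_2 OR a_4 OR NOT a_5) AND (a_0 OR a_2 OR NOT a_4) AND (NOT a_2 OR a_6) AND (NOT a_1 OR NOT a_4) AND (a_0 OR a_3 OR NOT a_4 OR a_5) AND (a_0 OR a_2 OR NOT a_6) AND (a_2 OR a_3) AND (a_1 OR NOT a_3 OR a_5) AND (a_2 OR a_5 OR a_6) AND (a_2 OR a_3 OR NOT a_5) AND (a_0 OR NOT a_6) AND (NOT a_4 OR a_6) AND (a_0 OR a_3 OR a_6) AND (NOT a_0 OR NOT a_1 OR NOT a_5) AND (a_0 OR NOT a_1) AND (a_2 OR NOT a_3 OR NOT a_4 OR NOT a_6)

a_0 = True, a_1 = False, a_2 = True, a_3 = True, a_4 = False, a_5 = True, a_6 = True

Set a_0 = True.
Try a_1 = True:
  (NOT a_1 OR NOT a_4) forces a_4 = False.
  (NOT a_0 OR a_4 OR a_5) forces a_5 = True.
  clause (NOT a_0 OR NOT a_1 OR NOT a_5) is falsified — backtrack.
So a_1 = False.
Try a_2 = False:
  (a_2 OR a_3) forces a_3 = True.
  (a_1 OR NOT a_3 OR a_5) forces a_5 = True.
  (a_1 OR a_2 OR a_4 OR NOT a_5) forces a_4 = True.
  (NOT a_4 OR a_6) forces a_6 = True.
  clause (a_2 OR NOT a_3 OR NOT a_4 OR NOT a_6) is falsified — backtrack.
So a_2 = True.
  then (NOT a_2 OR a_6) forces a_6 = True.
  then (a_5 OR NOT a_6) forces a_5 = True.
  then (a_1 OR a_3 OR NOT a_5) forces a_3 = True.
Set a_4 = False.
All clauses satisfied.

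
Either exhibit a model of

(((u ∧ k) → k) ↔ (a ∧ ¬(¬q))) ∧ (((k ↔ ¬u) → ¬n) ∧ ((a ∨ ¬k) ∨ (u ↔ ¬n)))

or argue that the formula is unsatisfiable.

k = True, u = False, q = True, a = True, n = False

  ((u ∧ k) → k) ↔ (a ∧ ¬(¬q)) = True
    (u ∧ k) → k = True
      u ∧ k = False
    a ∧ ¬(¬q) = True
      ¬(¬q) = True
        ¬q = False
  ((k ↔ ¬u) → ¬n) ∧ ((a ∨ ¬k) ∨ (u ↔ ¬n)) = True
    (k ↔ ¬u) → ¬n = True
      k ↔ ¬u = True
        ¬u = True
      ¬n = True
    (a ∨ ¬k) ∨ (u ↔ ¬n) = True
      a ∨ ¬k = True
        ¬k = False
      u ↔ ¬n = False
        ¬n = True
Both conjuncts True, so the formula holds.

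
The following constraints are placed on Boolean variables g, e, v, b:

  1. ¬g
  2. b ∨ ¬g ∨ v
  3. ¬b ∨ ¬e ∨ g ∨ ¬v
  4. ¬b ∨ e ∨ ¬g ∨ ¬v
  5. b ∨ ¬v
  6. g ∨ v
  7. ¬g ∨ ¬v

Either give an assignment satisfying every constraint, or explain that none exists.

g = False, e = False, v = True, b = True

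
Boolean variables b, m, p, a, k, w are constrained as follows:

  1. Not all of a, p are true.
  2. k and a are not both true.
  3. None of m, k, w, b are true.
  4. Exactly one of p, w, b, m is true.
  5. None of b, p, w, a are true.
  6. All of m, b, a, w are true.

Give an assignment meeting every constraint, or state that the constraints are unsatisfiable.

No satisfying assignment exists.

Case b = True:
  Constraint (3) is violated (b=T) — contradiction.
Case b = False:
  Constraint (6) is violated (b=F) — contradiction.
Both cases fail — unsatisfiable.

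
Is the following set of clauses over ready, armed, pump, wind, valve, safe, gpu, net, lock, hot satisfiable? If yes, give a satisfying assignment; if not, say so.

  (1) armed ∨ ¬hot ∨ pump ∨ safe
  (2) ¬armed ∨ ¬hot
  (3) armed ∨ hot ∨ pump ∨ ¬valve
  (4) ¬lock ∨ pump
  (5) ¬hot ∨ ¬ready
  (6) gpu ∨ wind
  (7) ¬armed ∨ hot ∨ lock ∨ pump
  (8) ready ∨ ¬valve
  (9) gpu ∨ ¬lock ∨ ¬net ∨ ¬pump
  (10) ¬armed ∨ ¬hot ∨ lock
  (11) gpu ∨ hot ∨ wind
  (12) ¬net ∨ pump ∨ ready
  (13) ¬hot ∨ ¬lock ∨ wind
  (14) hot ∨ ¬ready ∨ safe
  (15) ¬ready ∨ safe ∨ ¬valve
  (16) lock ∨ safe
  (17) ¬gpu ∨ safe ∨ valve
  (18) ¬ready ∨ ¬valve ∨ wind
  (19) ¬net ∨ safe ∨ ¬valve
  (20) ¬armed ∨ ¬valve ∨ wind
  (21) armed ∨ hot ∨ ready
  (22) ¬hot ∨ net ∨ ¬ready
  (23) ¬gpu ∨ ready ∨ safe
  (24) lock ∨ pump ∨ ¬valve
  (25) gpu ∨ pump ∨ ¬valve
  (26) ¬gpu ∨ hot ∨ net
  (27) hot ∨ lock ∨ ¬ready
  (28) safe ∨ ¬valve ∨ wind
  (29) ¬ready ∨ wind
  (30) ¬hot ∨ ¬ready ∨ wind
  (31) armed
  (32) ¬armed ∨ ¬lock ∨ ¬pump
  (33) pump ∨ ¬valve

ready=F, armed=T, pump=T, wind=F, valve=F, safe=T, gpu=T, net=T, lock=F, hot=F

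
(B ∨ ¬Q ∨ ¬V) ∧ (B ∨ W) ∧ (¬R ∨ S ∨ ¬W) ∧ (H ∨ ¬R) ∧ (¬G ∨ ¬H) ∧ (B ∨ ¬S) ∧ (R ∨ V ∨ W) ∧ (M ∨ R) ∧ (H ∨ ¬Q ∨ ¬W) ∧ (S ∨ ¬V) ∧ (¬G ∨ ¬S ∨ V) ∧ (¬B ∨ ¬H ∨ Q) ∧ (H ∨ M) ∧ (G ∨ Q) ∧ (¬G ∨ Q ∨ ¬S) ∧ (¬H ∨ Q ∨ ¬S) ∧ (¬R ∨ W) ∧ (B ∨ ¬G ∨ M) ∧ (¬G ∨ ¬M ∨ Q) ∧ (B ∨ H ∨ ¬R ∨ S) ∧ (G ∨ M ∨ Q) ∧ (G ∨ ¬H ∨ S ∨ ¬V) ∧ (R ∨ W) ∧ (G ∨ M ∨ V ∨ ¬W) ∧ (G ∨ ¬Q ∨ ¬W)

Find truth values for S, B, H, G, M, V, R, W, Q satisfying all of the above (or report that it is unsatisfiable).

The formula is unsatisfiable.

Case G = True:
  (¬G ∨ ¬H) forces H = False.
  (H ∨ ¬R) forces R = False.
  (M ∨ R) forces M = True.
  (¬G ∨ ¬M ∨ Q) forces Q = True.
  (H ∨ ¬Q ∨ ¬W) forces W = False.
  Clause (R ∨ W) is falsified — contradiction.
Case G = False:
  (G ∨ Q) forces Q = True.
  (G ∨ ¬Q ∨ ¬W) forces W = False.
  (B ∨ W) forces B = True.
  (¬R ∨ W) forces R = False.
  Clause (R ∨ W) is falsified — contradiction.
Both cases fail, so the formula is unsatisfiable.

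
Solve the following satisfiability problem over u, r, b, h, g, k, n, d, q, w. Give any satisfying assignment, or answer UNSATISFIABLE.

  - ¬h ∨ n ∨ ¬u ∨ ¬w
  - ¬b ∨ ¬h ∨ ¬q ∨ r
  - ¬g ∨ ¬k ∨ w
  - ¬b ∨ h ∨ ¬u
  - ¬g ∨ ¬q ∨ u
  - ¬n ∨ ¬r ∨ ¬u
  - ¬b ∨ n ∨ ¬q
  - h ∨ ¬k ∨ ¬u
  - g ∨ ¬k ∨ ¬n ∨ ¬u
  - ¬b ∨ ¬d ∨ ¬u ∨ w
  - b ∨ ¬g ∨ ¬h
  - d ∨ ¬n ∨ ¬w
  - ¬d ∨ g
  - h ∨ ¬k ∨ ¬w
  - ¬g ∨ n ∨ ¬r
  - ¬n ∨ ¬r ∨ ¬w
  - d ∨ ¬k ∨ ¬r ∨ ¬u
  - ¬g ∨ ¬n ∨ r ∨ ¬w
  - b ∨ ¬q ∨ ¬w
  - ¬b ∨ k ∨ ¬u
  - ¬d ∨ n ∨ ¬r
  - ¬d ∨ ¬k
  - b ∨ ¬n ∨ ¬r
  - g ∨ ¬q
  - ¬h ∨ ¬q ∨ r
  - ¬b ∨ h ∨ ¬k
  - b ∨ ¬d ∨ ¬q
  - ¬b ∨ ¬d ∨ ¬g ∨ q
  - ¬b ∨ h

u: True, r: True, b: False, h: True, g: False, k: False, n: False, d: False, q: False, w: False

Set u = True.
Set r = True.
  then (¬n ∨ ¬r ∨ ¬u) forces n = False.
  then (¬g ∨ n ∨ ¬r) forces g = False.
  then (¬d ∨ n ∨ ¬r) forces d = False.
  then (g ∨ ¬q) forces q = False.
  then (d ∨ ¬k ∨ ¬r ∨ ¬u) forces k = False.
  then (¬b ∨ k ∨ ¬u) forces b = False.
Set h = True.
  then (¬h ∨ n ∨ ¬u ∨ ¬w) forces w = False.
All clauses satisfied.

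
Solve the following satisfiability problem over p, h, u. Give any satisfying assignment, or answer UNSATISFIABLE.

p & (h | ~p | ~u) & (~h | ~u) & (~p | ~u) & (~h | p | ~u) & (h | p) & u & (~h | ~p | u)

The formula is unsatisfiable.

Case p = True:
  (~p | ~u) forces u = False.
  Clause (u) is falsified — contradiction.
Case p = False:
  Clause (p) is falsified — contradiction.
Both cases fail, so the formula is unsatisfiable.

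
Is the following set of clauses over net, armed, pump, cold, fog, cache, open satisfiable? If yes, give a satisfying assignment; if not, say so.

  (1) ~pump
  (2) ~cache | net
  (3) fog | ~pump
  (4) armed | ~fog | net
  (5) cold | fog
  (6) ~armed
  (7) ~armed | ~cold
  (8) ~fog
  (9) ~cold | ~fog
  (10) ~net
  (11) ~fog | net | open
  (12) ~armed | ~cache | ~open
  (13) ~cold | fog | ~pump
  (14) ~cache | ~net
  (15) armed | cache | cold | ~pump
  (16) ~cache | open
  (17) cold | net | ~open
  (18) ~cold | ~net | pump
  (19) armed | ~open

Unit clause (~pump) forces pump = False.
Unit clause (~armed) forces armed = False.
Unit clause (~fog) forces fog = False.
Unit clause (~net) forces net = False.
In (armed | ~open) only ~open is left, so open = False.
In (~cache | net) only ~cache is left, so cache = False.
In (cold | fog) only cold is left, so cold = True.
All clauses satisfied.

net: False, armed: False, pump: False, cold: True, fog: False, cache: False, open: False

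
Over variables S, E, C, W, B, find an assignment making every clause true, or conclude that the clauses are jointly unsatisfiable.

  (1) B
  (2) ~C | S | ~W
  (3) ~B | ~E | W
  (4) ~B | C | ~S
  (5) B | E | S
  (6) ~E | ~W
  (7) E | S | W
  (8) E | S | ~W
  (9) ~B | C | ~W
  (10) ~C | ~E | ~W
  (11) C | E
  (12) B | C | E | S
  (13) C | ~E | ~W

Unit clause (B) forces B = True.
Set S = True.
  then (~B | C | ~S) forces C = True.
Try E = True:
  (~B | ~E | W) forces W = True.
  clause (~E | ~W) is falsified — backtrack.
So E = False.
Set W = True.
All clauses satisfied.

S: True, E: False, C: True, W: True, B: True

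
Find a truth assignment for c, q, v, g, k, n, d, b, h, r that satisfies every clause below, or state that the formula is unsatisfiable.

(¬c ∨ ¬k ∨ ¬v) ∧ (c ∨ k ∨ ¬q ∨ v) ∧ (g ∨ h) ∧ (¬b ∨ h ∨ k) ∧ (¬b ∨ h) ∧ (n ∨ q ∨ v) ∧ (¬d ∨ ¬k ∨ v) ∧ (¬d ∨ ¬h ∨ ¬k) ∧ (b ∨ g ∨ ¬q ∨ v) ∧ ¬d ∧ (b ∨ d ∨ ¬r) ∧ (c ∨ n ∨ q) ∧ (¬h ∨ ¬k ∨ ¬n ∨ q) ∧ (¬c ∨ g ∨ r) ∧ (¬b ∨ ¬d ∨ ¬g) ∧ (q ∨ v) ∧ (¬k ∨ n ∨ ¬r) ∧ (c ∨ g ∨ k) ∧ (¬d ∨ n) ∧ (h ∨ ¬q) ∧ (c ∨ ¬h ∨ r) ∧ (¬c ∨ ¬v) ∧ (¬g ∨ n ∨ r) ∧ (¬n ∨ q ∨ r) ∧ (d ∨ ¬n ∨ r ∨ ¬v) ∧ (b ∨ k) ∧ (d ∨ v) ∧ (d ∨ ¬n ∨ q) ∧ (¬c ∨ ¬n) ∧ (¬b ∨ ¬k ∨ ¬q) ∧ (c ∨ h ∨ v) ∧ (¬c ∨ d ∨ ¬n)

Unit clause (¬d) forces d = False.
In (d ∨ v) only v is left, so v = True.
In (¬c ∨ ¬v) only ¬c is left, so c = False.
Try q = False:
  (c ∨ n ∨ q) forces n = True.
  clause (d ∨ ¬n ∨ q) is falsified — backtrack.
So q = True.
  then (h ∨ ¬q) forces h = True.
  then (c ∨ ¬h ∨ r) forces r = True.
  then (b ∨ d ∨ ¬r) forces b = True.
  then (¬b ∨ ¬k ∨ ¬q) forces k = False.
  then (c ∨ g ∨ k) forces g = True.
Set n = False.
All clauses satisfied.

c=F, q=T, v=T, g=T, k=F, n=F, d=F, b=T, h=T, r=T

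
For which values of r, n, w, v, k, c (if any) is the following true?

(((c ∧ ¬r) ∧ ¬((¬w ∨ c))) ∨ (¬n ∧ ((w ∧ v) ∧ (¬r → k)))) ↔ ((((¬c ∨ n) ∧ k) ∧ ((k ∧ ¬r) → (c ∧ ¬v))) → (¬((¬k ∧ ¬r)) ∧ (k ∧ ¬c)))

r = True, n = False, w = True, v = True, k = False, c = False

  (((c ∧ ¬r) ∧ ¬((¬w ∨ c))) ∨ (¬n ∧ ((w ∧ v) ∧ (¬r → k)))) ↔ ((((¬c ∨ n) ∧ k) ∧ ((k ∧ ¬r) → (c ∧ ¬v))) → (¬((¬k ∧ ¬r)) ∧ (k ∧ ¬c))) = True
    ((c ∧ ¬r) ∧ ¬((¬w ∨ c))) ∨ (¬n ∧ ((w ∧ v) ∧ (¬r → k))) = True
      (c ∧ ¬r) ∧ ¬((¬w ∨ c)) = False
        c ∧ ¬r = False
          ¬r = False
        ¬((¬w ∨ c)) = True
          ¬w ∨ c = False
            ¬w = False
      ¬n ∧ ((w ∧ v) ∧ (¬r → k)) = True
        ¬n = True
        (w ∧ v) ∧ (¬r → k) = True
          w ∧ v = True
          ¬r → k = True
            ¬r = False
    (((¬c ∨ n) ∧ k) ∧ ((k ∧ ¬r) → (c ∧ ¬v))) → (¬((¬k ∧ ¬r)) ∧ (k ∧ ¬c)) = True
      ((¬c ∨ n) ∧ k) ∧ ((k ∧ ¬r) → (c ∧ ¬v)) = False
        (¬c ∨ n) ∧ k = False
          ¬c ∨ n = True
            ¬c = True
        (k ∧ ¬r) → (c ∧ ¬v) = True
          k ∧ ¬r = False
            ¬r = False
          c ∧ ¬v = False
            ¬v = False
      ¬((¬k ∧ ¬r)) ∧ (k ∧ ¬c) = False
        ¬((¬k ∧ ¬r)) = True
          ¬k ∧ ¬r = False
            ¬k = True
            ¬r = False
        k ∧ ¬c = False
          ¬c = True
The formula evaluates to True.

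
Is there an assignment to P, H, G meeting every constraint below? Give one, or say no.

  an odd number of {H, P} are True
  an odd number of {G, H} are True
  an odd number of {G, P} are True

Unsatisfiable — no assignment works.

Adding constraints 1, 2, 3 mod 2: every variable appears an even number of times on the left, so the left side is 0.
But the right sides sum to 1 (mod 2). 0 ≠ 1 — the system is inconsistent.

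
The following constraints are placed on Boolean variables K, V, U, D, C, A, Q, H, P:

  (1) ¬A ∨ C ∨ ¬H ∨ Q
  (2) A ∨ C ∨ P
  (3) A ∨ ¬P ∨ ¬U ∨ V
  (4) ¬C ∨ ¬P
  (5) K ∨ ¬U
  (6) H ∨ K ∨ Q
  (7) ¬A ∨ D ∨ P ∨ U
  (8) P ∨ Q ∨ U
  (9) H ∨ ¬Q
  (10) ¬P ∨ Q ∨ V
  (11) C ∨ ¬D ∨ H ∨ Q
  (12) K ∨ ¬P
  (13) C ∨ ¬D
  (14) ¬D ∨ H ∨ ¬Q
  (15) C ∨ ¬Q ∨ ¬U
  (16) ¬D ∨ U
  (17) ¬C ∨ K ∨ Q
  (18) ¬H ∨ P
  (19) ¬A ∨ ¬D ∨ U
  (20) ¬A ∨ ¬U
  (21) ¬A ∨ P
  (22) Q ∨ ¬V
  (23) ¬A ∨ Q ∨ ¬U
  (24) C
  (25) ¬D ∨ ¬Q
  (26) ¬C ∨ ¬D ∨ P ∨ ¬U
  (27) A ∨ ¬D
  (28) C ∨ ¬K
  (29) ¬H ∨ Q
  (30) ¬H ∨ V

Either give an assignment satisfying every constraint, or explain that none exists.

Unit clause (C) forces C = True.
In (¬C ∨ ¬P) only ¬P is left, so P = False.
In (¬H ∨ P) only ¬H is left, so H = False.
In (¬A ∨ P) only ¬A is left, so A = False.
In (A ∨ ¬D) only ¬D is left, so D = False.
In (H ∨ ¬Q) only ¬Q is left, so Q = False.
In (¬C ∨ K ∨ Q) only K is left, so K = True.
In (Q ∨ ¬V) only ¬V is left, so V = False.
In (P ∨ Q ∨ U) only U is left, so U = True.
All clauses satisfied.

K = True, V = False, U = True, D = False, C = True, A = False, Q = False, H = False, P = False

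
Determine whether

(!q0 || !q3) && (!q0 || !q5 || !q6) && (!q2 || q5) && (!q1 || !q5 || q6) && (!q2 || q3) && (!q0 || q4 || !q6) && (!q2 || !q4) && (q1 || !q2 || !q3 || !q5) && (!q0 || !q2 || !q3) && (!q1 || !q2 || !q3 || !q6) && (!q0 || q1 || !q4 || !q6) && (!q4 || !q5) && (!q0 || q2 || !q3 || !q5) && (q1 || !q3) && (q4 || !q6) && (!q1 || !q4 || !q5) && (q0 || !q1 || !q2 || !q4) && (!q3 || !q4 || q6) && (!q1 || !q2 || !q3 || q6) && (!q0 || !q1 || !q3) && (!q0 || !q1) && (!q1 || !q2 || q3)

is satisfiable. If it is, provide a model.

Set q0 = False.
Set q1 = True.
Try q2 = True:
  (!q2 || q5) forces q5 = True.
  (!q1 || !q5 || q6) forces q6 = True.
  (!q2 || q3) forces q3 = True.
  clause (!q1 || !q2 || !q3 || !q6) is falsified — backtrack.
So q2 = False.
Set q3 = False.
Set q4 = True.
  then (!q4 || !q5) forces q5 = False.
Set q6 = True.
All clauses satisfied.

q0 = False; q1 = True; q2 = False; q3 = False; q4 = True; q5 = False; q6 = True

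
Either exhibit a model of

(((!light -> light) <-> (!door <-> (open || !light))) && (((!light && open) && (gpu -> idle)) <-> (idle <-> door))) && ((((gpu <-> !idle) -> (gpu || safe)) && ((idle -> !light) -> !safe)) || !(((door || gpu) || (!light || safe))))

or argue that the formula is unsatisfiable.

gpu = False; door = True; light = True; safe = False; open = False; idle = False

  ((!light -> light) <-> (!door <-> (open || !light))) && (((!light && open) && (gpu -> idle)) <-> (idle <-> door)) = True
    (!light -> light) <-> (!door <-> (open || !light)) = True
      !light -> light = True
        !light = False
      !door <-> (open || !light) = True
        !door = False
        open || !light = False
          !light = False
    ((!light && open) && (gpu -> idle)) <-> (idle <-> door) = True
      (!light && open) && (gpu -> idle) = False
        !light && open = False
          !light = False
        gpu -> idle = True
      idle <-> door = False
  (((gpu <-> !idle) -> (gpu || safe)) && ((idle -> !light) -> !safe)) || !(((door || gpu) || (!light || safe))) = True
    ((gpu <-> !idle) -> (gpu || safe)) && ((idle -> !light) -> !safe) = True
      (gpu <-> !idle) -> (gpu || safe) = True
        gpu <-> !idle = False
          !idle = True
        gpu || safe = False
      (idle -> !light) -> !safe = True
        idle -> !light = True
          !light = False
        !safe = True
    !(((door || gpu) || (!light || safe))) = False
      (door || gpu) || (!light || safe) = True
        door || gpu = True
        !light || safe = False
          !light = False
Both conjuncts True, so the formula holds.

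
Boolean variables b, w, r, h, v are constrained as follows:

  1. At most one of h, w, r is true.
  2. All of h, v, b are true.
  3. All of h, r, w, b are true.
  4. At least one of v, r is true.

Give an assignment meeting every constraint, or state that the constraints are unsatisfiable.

UNSATISFIABLE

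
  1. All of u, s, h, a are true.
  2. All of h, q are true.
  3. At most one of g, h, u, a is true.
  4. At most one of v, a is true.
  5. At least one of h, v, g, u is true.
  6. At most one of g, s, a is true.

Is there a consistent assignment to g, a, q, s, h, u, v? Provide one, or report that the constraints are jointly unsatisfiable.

Case a = True:
  (1) forces u = True.
  Constraint (3) is violated (u=T, a=T) — contradiction.
Case a = False:
  Constraint (1) is violated (a=F) — contradiction.
Both cases fail — unsatisfiable.

UNSATISFIABLE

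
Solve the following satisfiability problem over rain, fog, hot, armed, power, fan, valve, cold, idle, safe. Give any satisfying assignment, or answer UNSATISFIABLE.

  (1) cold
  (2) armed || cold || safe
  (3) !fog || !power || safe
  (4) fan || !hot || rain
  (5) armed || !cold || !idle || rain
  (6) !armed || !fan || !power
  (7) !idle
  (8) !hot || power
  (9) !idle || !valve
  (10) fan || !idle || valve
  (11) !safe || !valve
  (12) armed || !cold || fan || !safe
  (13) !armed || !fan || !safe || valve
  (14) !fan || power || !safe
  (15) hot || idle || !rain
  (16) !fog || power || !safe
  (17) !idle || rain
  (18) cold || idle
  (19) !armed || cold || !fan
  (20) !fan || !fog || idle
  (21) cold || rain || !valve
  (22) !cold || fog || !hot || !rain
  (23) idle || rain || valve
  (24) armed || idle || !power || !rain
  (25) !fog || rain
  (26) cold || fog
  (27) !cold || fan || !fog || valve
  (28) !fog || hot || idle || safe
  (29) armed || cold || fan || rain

rain: False; fog: False; hot: False; armed: True; power: False; fan: False; valve: True; cold: True; idle: False; safe: False

Unit clause (cold) forces cold = True.
Unit clause (!idle) forces idle = False.
Set rain = False.
  then (idle || rain || valve) forces valve = True.
  then (!fog || rain) forces fog = False.
  then (!safe || !valve) forces safe = False.
Set hot = False.
Set armed = True.
Set power = False.
Set fan = False.
All clauses satisfied.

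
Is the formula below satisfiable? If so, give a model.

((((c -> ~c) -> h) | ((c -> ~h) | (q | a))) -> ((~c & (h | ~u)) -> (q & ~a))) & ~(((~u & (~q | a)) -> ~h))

a = True, c = True, q = True, u = False, h = True

  (((c -> ~c) -> h) | ((c -> ~h) | (q | a))) -> ((~c & (h | ~u)) -> (q & ~a)) = True
    ((c -> ~c) -> h) | ((c -> ~h) | (q | a)) = True
      (c -> ~c) -> h = True
        c -> ~c = False
          ~c = False
      (c -> ~h) | (q | a) = True
        c -> ~h = False
          ~h = False
        q | a = True
    (~c & (h | ~u)) -> (q & ~a) = True
      ~c & (h | ~u) = False
        ~c = False
        h | ~u = True
          ~u = True
      q & ~a = False
        ~a = False
  ~(((~u & (~q | a)) -> ~h)) = True
    (~u & (~q | a)) -> ~h = False
      ~u & (~q | a) = True
        ~u = True
        ~q | a = True
          ~q = False
      ~h = False
Both conjuncts True, so the formula holds.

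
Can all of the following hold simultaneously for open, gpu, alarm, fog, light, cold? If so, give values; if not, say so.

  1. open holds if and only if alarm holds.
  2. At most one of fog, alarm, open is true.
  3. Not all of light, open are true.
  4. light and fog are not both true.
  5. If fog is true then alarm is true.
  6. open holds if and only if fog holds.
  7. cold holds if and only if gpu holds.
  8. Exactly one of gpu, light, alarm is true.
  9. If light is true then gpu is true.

open: False, gpu: True, alarm: False, fog: False, light: False, cold: True

  (1) open=F, alarm=F — same ✓
  (2) {fog, alarm, open}: 0 true — at most one ✓
  (3) {light, open}: 0/2 true — not all ✓
  (4) light=F, fog=F — not both ✓
  (5) fog=F ⇒ alarm: vacuous ✓
  (6) open=F, fog=F — same ✓
  (7) cold=T, gpu=T — same ✓
  (8) {gpu, light, alarm}: 1 true — exactly one ✓
  (9) light=F ⇒ gpu: vacuous ✓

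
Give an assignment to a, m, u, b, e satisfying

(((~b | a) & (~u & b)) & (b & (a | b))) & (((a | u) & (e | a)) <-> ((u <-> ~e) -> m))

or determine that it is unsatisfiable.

a: True, m: False, u: False, b: True, e: False

  ((~b | a) & (~u & b)) & (b & (a | b)) = True
    (~b | a) & (~u & b) = True
      ~b | a = True
        ~b = False
      ~u & b = True
        ~u = True
    b & (a | b) = True
      a | b = True
  ((a | u) & (e | a)) <-> ((u <-> ~e) -> m) = True
    (a | u) & (e | a) = True
      a | u = True
      e | a = True
    (u <-> ~e) -> m = True
      u <-> ~e = False
        ~e = True
Both conjuncts True, so the formula holds.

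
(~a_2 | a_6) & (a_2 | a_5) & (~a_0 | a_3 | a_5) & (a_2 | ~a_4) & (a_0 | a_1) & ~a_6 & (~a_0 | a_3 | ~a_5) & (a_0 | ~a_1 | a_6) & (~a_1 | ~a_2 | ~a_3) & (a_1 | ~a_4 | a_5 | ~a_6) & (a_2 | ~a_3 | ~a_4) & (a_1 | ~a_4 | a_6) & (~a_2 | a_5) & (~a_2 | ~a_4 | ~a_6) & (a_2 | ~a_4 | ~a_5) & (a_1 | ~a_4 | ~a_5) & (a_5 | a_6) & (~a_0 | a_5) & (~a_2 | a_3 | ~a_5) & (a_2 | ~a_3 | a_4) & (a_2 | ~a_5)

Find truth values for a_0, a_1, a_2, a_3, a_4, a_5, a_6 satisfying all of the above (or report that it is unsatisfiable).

Unsatisfiable

Case a_2 = True:
  (~a_2 | a_6) forces a_6 = True.
  Clause (~a_6) is falsified — contradiction.
Case a_2 = False:
  (a_2 | a_5) forces a_5 = True.
  Clause (a_2 | ~a_5) is falsified — contradiction.
Both cases fail, so the formula is unsatisfiable.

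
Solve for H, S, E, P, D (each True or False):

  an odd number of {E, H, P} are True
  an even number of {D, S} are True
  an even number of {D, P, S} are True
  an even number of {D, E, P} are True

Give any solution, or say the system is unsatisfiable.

H = False, S = True, E = True, P = False, D = True

{E, H, P}: 1 true → odd ✓
{D, S}: 2 true → even ✓
{D, P, S}: 2 true → even ✓
{D, E, P}: 2 true → even ✓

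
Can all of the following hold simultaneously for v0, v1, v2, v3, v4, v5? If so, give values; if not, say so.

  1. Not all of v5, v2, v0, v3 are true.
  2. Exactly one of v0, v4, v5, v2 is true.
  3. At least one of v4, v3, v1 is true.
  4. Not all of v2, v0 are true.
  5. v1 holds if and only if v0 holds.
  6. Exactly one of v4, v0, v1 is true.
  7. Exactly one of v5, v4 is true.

v0 = False, v1 = False, v2 = False, v3 = True, v4 = True, v5 = False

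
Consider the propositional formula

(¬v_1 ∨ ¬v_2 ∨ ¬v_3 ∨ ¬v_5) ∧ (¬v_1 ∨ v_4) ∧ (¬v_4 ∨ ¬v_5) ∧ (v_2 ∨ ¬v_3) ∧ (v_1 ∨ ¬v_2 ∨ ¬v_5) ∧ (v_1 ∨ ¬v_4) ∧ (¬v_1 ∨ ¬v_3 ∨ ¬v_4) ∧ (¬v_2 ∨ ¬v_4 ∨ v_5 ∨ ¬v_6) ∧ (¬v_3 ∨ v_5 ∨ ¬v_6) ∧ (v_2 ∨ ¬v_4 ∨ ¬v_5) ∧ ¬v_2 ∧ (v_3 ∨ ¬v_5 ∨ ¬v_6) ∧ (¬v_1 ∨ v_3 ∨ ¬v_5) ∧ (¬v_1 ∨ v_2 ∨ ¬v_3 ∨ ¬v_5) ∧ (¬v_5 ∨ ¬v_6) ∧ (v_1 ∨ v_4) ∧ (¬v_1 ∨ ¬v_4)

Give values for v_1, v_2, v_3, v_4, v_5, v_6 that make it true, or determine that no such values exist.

UNSATISFIABLE

Case v_1 = True:
  (¬v_1 ∨ v_4) forces v_4 = True.
  Clause (¬v_1 ∨ ¬v_4) is falsified — contradiction.
Case v_1 = False:
  (v_1 ∨ ¬v_4) forces v_4 = False.
  Clause (v_1 ∨ v_4) is falsified — contradiction.
Both cases fail, so the formula is unsatisfiable.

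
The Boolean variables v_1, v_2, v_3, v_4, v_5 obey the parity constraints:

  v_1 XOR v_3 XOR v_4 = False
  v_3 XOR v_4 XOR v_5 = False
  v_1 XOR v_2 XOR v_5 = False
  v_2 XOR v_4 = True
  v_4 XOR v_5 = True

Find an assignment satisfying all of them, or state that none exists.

v_1: False, v_2: False, v_3: True, v_4: True, v_5: False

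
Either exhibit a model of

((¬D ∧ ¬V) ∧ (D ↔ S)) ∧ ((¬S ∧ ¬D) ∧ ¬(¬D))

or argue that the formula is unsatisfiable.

UNSATISFIABLE

Case D = True: the conjunct ¬D is False.
Case D = False: the conjunct ¬(¬D) becomes ¬(¬False) = False.
Both cases fail — unsatisfiable.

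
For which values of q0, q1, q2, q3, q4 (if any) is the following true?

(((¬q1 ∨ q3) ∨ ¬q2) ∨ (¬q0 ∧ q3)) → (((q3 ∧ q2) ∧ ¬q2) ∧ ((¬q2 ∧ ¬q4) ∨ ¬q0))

q0 = True, q1 = True, q2 = True, q3 = False, q4 = True

  (((¬q1 ∨ q3) ∨ ¬q2) ∨ (¬q0 ∧ q3)) → (((q3 ∧ q2) ∧ ¬q2) ∧ ((¬q2 ∧ ¬q4) ∨ ¬q0)) = True
    ((¬q1 ∨ q3) ∨ ¬q2) ∨ (¬q0 ∧ q3) = False
      (¬q1 ∨ q3) ∨ ¬q2 = False
        ¬q1 ∨ q3 = False
          ¬q1 = False
        ¬q2 = False
      ¬q0 ∧ q3 = False
        ¬q0 = False
    ((q3 ∧ q2) ∧ ¬q2) ∧ ((¬q2 ∧ ¬q4) ∨ ¬q0) = False
      (q3 ∧ q2) ∧ ¬q2 = False
        q3 ∧ q2 = False
        ¬q2 = False
      (¬q2 ∧ ¬q4) ∨ ¬q0 = False
        ¬q2 ∧ ¬q4 = False
          ¬q2 = False
          ¬q4 = False
        ¬q0 = False
The formula evaluates to True.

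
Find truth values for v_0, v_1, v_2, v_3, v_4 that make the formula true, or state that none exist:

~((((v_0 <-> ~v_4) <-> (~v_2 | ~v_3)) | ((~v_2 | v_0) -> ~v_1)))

v_0 = True, v_1 = True, v_2 = False, v_3 = False, v_4 = True

  ~((((v_0 <-> ~v_4) <-> (~v_2 | ~v_3)) | ((~v_2 | v_0) -> ~v_1))) = True
    ((v_0 <-> ~v_4) <-> (~v_2 | ~v_3)) | ((~v_2 | v_0) -> ~v_1) = False
      (v_0 <-> ~v_4) <-> (~v_2 | ~v_3) = False
        v_0 <-> ~v_4 = False
          ~v_4 = False
        ~v_2 | ~v_3 = True
          ~v_2 = True
          ~v_3 = True
      (~v_2 | v_0) -> ~v_1 = False
        ~v_2 | v_0 = True
          ~v_2 = True
        ~v_1 = False
The formula evaluates to True.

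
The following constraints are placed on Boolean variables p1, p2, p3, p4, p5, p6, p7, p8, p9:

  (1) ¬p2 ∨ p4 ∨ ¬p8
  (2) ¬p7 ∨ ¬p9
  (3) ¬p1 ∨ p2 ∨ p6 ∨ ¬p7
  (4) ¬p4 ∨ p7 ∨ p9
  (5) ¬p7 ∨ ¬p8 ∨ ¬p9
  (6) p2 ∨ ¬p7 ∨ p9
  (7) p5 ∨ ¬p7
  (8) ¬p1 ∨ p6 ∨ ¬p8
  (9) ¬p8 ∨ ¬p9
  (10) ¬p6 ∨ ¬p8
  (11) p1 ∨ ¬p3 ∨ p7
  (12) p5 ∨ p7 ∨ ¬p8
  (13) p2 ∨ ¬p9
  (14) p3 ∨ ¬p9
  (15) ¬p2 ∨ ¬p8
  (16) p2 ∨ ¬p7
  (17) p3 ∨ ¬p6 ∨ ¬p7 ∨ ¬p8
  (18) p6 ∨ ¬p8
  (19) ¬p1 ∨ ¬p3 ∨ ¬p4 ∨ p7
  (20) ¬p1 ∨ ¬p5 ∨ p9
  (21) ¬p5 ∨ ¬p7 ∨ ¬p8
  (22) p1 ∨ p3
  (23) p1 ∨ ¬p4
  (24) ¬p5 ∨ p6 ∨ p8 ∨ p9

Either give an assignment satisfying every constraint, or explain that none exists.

p1 = True; p2 = True; p3 = True; p4 = False; p5 = False; p6 = False; p7 = False; p8 = False; p9 = True

Set p1 = True.
Set p2 = True.
  then (¬p2 ∨ ¬p8) forces p8 = False.
Set p3 = True.
Try p4 = True:
  (¬p1 ∨ ¬p3 ∨ ¬p4 ∨ p7) forces p7 = True.
  (¬p7 ∨ ¬p9) forces p9 = False.
  (p5 ∨ ¬p7) forces p5 = True.
  clause (¬p1 ∨ ¬p5 ∨ p9) is falsified — backtrack.
So p4 = False.
Set p5 = False.
  then (p5 ∨ ¬p7) forces p7 = False.
Set p6 = False.
Set p9 = True.
All clauses satisfied.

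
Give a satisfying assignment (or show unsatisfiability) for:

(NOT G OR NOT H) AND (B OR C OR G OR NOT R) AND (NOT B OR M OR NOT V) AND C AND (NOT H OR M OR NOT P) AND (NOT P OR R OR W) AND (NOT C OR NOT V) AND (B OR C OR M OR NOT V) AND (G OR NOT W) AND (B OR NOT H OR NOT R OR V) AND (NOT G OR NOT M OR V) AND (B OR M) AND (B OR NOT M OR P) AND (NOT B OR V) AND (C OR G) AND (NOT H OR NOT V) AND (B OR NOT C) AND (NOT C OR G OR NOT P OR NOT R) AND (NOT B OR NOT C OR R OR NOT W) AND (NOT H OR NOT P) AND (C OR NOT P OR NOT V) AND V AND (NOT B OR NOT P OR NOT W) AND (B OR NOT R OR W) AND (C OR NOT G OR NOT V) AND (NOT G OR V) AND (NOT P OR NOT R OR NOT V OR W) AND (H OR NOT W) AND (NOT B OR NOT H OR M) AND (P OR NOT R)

Case V = True:
  (C) forces C = True.
  Clause (NOT C OR NOT V) is falsified — contradiction.
Case V = False:
  Clause (V) is falsified — contradiction.
Both cases fail, so the formula is unsatisfiable.

Unsatisfiable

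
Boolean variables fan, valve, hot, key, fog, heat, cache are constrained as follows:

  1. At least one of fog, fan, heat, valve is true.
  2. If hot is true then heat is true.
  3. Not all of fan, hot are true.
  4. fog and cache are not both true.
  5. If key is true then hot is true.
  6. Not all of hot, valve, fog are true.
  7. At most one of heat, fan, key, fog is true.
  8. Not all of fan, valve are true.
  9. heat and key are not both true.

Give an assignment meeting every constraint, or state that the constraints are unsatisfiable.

fan = False, valve = False, hot = False, key = False, fog = False, heat = True, cache = False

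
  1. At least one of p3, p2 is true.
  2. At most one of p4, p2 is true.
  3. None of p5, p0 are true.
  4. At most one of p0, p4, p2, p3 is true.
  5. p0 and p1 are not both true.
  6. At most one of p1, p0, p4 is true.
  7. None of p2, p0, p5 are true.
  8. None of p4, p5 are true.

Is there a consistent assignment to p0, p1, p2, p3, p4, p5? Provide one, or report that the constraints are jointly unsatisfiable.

p0: False, p1: False, p2: False, p3: True, p4: False, p5: False

  (1) {p3, p2}: 1 true — at least one ✓
  (2) {p4, p2}: 0 true — at most one ✓
  (3) {p5, p0}: 0 true — none ✓
  (4) {p0, p4, p2, p3}: 1 true — at most one ✓
  (5) p0=F, p1=F — not both ✓
  (6) {p1, p0, p4}: 0 true — at most one ✓
  (7) {p2, p0, p5}: 0 true — none ✓
  (8) {p4, p5}: 0 true — none ✓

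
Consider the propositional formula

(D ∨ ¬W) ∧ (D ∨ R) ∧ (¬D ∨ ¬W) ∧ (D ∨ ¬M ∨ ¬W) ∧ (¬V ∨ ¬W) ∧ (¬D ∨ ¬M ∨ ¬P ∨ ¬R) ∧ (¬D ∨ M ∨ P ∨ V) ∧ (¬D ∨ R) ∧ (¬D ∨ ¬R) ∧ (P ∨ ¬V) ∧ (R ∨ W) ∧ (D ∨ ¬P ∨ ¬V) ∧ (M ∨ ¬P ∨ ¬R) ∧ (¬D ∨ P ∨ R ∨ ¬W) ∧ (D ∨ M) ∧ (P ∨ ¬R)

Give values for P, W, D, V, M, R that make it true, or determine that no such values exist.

P = True, W = False, D = False, V = False, M = True, R = True

Try P = False:
  (P ∨ ¬V) forces V = False.
  (P ∨ ¬R) forces R = False.
  (D ∨ R) forces D = True.
  clause (¬D ∨ R) is falsified — backtrack.
So P = True.
Set W = False.
  then (R ∨ W) forces R = True.
  then (M ∨ ¬P ∨ ¬R) forces M = True.
  then (¬D ∨ ¬M ∨ ¬P ∨ ¬R) forces D = False.
  then (D ∨ ¬P ∨ ¬V) forces V = False.
All clauses satisfied.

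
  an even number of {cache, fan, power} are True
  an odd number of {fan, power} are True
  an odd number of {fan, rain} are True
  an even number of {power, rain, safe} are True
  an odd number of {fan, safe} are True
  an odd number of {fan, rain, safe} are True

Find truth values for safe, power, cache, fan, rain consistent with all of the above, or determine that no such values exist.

safe = False; power = False; cache = True; fan = True; rain = False

{cache, fan, power}: 2 true → even ✓
{fan, power}: 1 true → odd ✓
{fan, rain}: 1 true → odd ✓
{power, rain, safe}: 0 true → even ✓
{fan, safe}: 1 true → odd ✓
{fan, rain, safe}: 1 true → odd ✓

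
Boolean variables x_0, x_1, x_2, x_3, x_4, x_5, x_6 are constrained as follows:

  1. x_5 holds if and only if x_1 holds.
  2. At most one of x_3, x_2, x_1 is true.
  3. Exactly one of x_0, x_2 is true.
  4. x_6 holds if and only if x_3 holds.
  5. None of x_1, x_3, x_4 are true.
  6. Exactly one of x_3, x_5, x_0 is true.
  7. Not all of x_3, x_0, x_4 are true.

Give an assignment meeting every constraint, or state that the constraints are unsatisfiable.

x_0 = True; x_1 = False; x_2 = False; x_3 = False; x_4 = False; x_5 = False; x_6 = False

  (1) x_5=F, x_1=F — same ✓
  (2) {x_3, x_2, x_1}: 0 true — at most one ✓
  (3) {x_0, x_2}: 1 true — exactly one ✓
  (4) x_6=F, x_3=F — same ✓
  (5) {x_1, x_3, x_4}: 0 true — none ✓
  (6) {x_3, x_5, x_0}: 1 true — exactly one ✓
  (7) {x_3, x_0, x_4}: 1/3 true — not all ✓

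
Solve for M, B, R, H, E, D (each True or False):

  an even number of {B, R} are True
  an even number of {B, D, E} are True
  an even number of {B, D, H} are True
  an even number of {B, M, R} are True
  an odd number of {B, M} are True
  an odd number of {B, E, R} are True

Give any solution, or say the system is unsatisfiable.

M = False, B = True, R = True, H = True, E = True, D = False

{B, R}: 2 true → even ✓
{B, D, E}: 2 true → even ✓
{B, D, H}: 2 true → even ✓
{B, M, R}: 2 true → even ✓
{B, M}: 1 true → odd ✓
{B, E, R}: 3 true → odd ✓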